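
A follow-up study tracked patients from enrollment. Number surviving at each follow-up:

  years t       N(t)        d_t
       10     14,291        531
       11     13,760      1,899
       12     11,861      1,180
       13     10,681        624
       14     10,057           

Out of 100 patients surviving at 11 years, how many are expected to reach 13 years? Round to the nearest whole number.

The relevant probability is 10,681/13,760 = 0.776235.
Expected number = 100 × 0.776235 = 78.

78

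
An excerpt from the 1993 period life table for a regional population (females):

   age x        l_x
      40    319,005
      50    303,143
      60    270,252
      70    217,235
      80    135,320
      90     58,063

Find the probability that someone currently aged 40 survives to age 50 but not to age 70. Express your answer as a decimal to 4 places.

We want 10|20q40 = (l_50 − l_70)/l_40.
This is the probability of reaching 50 but not 70, conditional on being alive at 40: (l_50 − l_70) / l_40.
= (303,143 − 217,235) / 319,005 = 85,908 / 319,005 = 0.269300.

0.2693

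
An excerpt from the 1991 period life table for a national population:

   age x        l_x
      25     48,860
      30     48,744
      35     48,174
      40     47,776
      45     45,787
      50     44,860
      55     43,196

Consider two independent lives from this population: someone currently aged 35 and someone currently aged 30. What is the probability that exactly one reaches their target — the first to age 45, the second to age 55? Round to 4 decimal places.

0.1521

p₁ = l_45/l_35 = 45,787/48,174 = 0.950450; p₂ = l_55/l_30 = 43,196/48,744 = 0.886181.
P(exactly one) = p₁(1−p₂) + (1−p₁)p₂ = 0.108179 + 0.043910 = 0.152090.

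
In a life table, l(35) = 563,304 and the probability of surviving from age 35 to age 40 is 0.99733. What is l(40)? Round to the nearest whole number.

561800

l(40) = l(35) × p = 563,304 × 0.99733 = 561800.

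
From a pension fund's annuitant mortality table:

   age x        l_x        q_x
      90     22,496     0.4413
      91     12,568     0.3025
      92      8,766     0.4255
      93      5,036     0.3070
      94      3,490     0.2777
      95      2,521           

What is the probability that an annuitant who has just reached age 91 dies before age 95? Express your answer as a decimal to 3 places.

0.799

P(die before 95 | alive at 91) = 1 − l_95/l_91 = 1 − 2,521/12,568 = (10,047)/12,568 = 0.799411.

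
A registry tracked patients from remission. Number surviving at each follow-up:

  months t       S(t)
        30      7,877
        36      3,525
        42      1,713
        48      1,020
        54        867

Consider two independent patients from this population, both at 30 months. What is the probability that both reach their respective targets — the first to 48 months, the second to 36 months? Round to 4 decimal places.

p₁ = S(48)/S(30) = 1,020/7,877 = 0.129491; p₂ = S(36)/S(30) = 3,525/7,877 = 0.447505.
P(both) = p₁ × p₂ = 0.129491 × 0.447505 = 0.057948.

0.0579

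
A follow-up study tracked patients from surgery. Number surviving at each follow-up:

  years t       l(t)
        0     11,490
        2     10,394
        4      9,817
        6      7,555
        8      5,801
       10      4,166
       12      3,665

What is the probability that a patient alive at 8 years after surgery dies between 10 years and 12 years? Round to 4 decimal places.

0.0864

This is the probability of reaching 10 but not 12, conditional on being alive at 8: (l(10) − l(12)) / l(8).
= (4,166 − 3,665) / 5,801 = 501 / 5,801 = 0.086364.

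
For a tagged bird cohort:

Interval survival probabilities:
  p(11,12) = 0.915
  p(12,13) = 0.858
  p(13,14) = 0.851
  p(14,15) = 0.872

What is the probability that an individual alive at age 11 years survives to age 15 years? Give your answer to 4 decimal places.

0.5826

Chaining the interval survival probabilities: 0.915 × 0.858 × 0.851 × 0.872.
= 0.582578.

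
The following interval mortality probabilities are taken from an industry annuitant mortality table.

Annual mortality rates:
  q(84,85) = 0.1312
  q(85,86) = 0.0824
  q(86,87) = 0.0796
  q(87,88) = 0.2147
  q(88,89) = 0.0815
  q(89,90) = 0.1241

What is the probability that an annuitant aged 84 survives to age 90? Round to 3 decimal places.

Chaining the interval survival probabilities: (1 − 0.1312) × (1 − 0.0824) × (1 − 0.0796) × (1 − 0.2147) × (1 − 0.0815) × (1 − 0.1241).
= 0.8688 × 0.9176 × 0.9204 × 0.7853 × 0.9185 × 0.8759 = 0.463574.

0.464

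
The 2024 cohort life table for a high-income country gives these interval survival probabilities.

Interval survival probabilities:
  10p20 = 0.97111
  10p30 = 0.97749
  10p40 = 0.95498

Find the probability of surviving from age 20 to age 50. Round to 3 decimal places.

30p20 = 0.97111 × 0.97749 × 0.95498.
= 0.906515.

0.907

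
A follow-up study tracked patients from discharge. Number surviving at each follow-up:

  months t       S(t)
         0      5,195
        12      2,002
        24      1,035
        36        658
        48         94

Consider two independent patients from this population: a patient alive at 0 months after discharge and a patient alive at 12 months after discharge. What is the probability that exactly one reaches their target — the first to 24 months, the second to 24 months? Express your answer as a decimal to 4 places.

p₁ = S(24)/S(0) = 1,035/5,195 = 0.199230; p₂ = S(24)/S(12) = 1,035/2,002 = 0.516983.
P(exactly one) = p₁(1−p₂) + (1−p₁)p₂ = 0.096231 + 0.413984 = 0.510216.

0.5102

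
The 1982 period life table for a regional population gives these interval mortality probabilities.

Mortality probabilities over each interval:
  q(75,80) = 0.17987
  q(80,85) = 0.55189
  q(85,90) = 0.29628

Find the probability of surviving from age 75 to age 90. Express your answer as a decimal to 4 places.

Survival from 75 to 90 is the product of surviving each interval: (1 − 0.17987) × (1 − 0.55189) × (1 − 0.29628).
= 0.82013 × 0.44811 × 0.70372 = 0.258623.

0.2586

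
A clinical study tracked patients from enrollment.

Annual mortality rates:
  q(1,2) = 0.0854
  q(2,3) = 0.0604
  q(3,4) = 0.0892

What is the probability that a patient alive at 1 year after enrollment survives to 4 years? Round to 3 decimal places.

0.783

P(survive 1→4) = (1 − 0.0854) × (1 − 0.0604) × (1 − 0.0892).
= 0.9146 × 0.9396 × 0.9108 = 0.782703.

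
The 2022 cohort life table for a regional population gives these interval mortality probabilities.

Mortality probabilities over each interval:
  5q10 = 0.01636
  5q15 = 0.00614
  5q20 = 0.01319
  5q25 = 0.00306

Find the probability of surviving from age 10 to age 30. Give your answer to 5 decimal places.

Survival from 10 to 30 is the product of surviving each interval: (1 − 0.01636) × (1 − 0.00614) × (1 − 0.01319) × (1 − 0.00306).
= 0.98364 × 0.99386 × 0.98681 × 0.99694 = 0.961754.

0.96175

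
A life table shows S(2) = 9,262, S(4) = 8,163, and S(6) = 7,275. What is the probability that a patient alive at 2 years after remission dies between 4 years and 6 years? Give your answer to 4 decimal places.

This is the probability of reaching 4 but not 6, conditional on being alive at 2: (S(4) − S(6)) / S(2).
= (8,163 − 7,275) / 9,262 = 888 / 9,262 = 0.095876.

0.0959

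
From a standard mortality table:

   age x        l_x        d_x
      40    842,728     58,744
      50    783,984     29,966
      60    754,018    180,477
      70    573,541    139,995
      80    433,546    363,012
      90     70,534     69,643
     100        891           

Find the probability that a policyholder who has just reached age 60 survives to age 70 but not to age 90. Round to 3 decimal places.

We want 10|20q60 = (l_70 − l_90)/l_60.
This is the probability of reaching 70 but not 90, conditional on being alive at 60: (l_70 − l_90) / l_60.
= (573,541 − 70,534) / 754,018 = 503,007 / 754,018 = 0.667102.

0.667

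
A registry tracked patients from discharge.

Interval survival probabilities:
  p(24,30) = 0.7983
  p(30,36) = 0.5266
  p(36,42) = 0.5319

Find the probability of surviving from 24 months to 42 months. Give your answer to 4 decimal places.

0.2236

The overall survival probability is 0.7983 × 0.5266 × 0.5319.
= 0.223603.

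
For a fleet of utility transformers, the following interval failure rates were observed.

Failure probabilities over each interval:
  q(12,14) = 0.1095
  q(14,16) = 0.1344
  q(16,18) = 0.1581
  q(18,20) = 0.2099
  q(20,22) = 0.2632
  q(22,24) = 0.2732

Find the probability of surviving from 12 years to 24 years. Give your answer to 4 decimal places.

Chaining the interval survival probabilities: (1 − 0.1095) × (1 − 0.1344) × (1 − 0.1581) × (1 − 0.2099) × (1 − 0.2632) × (1 − 0.2732).
= 0.8905 × 0.8656 × 0.8419 × 0.7901 × 0.7368 × 0.7268 = 0.274573.

0.2746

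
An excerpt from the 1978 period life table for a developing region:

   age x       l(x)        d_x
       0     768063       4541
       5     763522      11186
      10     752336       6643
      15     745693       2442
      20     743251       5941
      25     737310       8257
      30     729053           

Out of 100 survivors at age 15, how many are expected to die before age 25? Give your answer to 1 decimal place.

The relevant probability is 1 − 737310/745693 = 0.011242.
Expected number = 100 × 0.011242 = 1.1.

1.1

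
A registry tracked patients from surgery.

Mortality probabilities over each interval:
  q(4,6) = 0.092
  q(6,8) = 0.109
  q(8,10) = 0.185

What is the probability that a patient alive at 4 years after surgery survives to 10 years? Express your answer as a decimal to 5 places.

The overall survival probability is (1 − 0.092) × (1 − 0.109) × (1 − 0.185).
= 0.908 × 0.891 × 0.815 = 0.659358.

0.65936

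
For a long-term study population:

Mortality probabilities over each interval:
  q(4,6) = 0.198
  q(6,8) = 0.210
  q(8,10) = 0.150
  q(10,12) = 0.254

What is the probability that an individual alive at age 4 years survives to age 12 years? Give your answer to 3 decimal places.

0.402

Survival from 4 to 12 is the product of surviving each interval: (1 − 0.198) × (1 − 0.210) × (1 − 0.150) × (1 − 0.254).
= 0.802 × 0.790 × 0.850 × 0.746 = 0.401753.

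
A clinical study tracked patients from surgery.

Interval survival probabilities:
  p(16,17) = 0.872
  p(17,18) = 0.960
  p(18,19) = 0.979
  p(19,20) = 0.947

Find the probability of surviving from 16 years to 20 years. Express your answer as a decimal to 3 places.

The overall survival probability is 0.872 × 0.960 × 0.979 × 0.947.
= 0.776105.

0.776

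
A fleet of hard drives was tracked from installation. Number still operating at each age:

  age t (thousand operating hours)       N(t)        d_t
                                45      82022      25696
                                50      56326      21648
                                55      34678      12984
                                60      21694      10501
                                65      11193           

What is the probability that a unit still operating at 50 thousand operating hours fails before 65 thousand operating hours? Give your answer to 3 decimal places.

P(fail before 65 | operational at 50) = 1 − N(65)/N(50) = 1 − 11193/56326 = (45133)/56326 = 0.801282.

0.801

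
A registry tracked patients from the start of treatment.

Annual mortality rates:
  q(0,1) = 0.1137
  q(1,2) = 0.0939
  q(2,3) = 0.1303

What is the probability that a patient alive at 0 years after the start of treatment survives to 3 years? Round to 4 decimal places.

P(survive 0→3) = (1 − 0.1137) × (1 − 0.0939) × (1 − 0.1303).
= 0.8863 × 0.9061 × 0.8697 = 0.698436.

0.6984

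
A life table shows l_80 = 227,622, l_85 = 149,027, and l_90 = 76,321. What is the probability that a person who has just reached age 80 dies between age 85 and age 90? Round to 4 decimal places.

We want 5|5q80 = (l_85 − l_90)/l_80.
This is the probability of reaching 85 but not 90, conditional on being alive at 80: (l_85 − l_90) / l_80.
= (149,027 − 76,321) / 227,622 = 72,706 / 227,622 = 0.319416.

0.3194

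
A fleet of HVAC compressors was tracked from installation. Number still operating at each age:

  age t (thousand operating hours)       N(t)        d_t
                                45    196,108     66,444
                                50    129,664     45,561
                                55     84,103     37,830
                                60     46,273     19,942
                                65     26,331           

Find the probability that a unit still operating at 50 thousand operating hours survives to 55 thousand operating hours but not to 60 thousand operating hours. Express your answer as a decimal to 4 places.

0.2918

This is the probability of reaching 55 but not 60, conditional on being operational at 50: (N(55) − N(60)) / N(50).
= (84,103 − 46,273) / 129,664 = 37,830 / 129,664 = 0.291754.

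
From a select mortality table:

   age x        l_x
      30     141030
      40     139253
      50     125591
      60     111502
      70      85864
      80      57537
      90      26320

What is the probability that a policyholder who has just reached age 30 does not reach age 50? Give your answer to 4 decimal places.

0.1095

P(die before 50 | alive at 30) = 1 − l_50/l_30 = 1 − 125591/141030 = (15439)/141030 = 0.109473.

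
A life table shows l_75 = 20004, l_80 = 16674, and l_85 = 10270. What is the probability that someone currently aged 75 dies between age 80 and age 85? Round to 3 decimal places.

This is the probability of reaching 80 but not 85, conditional on being alive at 75: (l_80 − l_85) / l_75.
= (16674 − 10270) / 20004 = 6404 / 20004 = 0.320136.

0.320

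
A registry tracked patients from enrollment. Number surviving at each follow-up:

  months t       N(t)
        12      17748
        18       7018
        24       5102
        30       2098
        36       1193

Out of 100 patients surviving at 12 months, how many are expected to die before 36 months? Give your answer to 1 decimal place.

The relevant probability is 1 − 1193/17748 = 0.932781.
Expected number = 100 × 0.932781 = 93.3.

93.3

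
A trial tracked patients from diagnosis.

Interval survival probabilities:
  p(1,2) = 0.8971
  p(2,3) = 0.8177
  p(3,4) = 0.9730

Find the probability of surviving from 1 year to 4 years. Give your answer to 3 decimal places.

0.714

The overall survival probability is 0.8971 × 0.8177 × 0.9730.
= 0.713753.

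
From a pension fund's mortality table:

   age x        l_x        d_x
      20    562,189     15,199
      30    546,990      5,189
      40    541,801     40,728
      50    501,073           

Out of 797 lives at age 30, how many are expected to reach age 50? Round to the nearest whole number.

730

The relevant probability is 501,073/546,990 = 0.916055.
Expected number = 797 × 0.916055 = 730.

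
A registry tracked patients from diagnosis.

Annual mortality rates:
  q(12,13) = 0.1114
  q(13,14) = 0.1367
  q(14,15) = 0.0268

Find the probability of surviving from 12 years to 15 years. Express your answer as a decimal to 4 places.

0.7466

Chaining the interval survival probabilities: (1 − 0.1114) × (1 − 0.1367) × (1 − 0.0268).
= 0.8886 × 0.8633 × 0.9732 = 0.746569.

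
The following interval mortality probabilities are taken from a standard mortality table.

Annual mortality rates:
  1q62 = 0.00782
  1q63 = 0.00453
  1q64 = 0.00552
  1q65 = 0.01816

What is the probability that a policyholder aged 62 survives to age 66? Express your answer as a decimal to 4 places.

0.9644

4p62 = (1 − 0.00782) × (1 − 0.00453) × (1 − 0.00552) × (1 − 0.01816).
= 0.99218 × 0.99547 × 0.99448 × 0.98184 = 0.964396.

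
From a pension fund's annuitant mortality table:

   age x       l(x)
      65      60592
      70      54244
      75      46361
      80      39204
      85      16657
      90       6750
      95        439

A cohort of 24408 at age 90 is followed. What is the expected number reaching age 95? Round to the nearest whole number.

1587

The relevant probability is 439/6750 = 0.065037.
Expected number = 24408 × 0.065037 = 1587.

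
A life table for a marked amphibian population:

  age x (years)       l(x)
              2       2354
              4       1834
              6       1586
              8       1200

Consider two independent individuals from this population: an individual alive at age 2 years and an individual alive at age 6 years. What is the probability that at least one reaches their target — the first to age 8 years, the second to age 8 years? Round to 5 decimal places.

p₁ = l(8)/l(2) = 1200/2354 = 0.509771; p₂ = l(8)/l(6) = 1200/1586 = 0.756620.
P(at least one) = 1 − (1−p₁)(1−p₂) = 1 − 0.490229 × 0.243380 = 0.880688.

0.88069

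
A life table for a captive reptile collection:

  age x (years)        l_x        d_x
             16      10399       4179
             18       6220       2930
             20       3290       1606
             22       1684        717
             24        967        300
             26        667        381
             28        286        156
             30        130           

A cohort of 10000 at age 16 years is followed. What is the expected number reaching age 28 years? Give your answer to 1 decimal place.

275.0

The relevant probability is 286/10399 = 0.027503.
Expected number = 10000 × 0.027503 = 275.0.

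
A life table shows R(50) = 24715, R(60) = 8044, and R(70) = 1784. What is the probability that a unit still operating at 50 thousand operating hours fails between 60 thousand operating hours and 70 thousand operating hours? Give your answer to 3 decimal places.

This is the probability of reaching 60 but not 70, conditional on being operational at 50: (R(60) − R(70)) / R(50).
= (8044 − 1784) / 24715 = 6260 / 24715 = 0.253287.

0.253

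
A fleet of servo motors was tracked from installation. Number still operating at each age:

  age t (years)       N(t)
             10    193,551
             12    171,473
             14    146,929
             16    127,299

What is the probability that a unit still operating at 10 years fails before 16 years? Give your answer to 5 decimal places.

0.34230

P(fail before 16 | operational at 10) = 1 − N(16)/N(10) = 1 − 127,299/193,551 = (66,252)/193,551 = 0.342297.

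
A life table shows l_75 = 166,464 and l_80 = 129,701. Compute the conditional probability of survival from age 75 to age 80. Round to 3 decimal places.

We want 5p75 = l_80/l_75.
The conditional survival probability is l_80/l_75 = 129,701/166,464 = 0.779153.

0.779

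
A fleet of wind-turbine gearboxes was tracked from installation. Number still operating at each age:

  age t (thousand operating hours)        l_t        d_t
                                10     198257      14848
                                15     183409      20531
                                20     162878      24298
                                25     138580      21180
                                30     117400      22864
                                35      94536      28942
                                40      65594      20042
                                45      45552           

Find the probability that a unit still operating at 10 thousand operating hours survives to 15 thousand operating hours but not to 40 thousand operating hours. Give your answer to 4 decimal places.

This is the probability of reaching 15 but not 40, conditional on being operational at 10: (l_15 − l_40) / l_10.
= (183409 − 65594) / 198257 = 117815 / 198257 = 0.594254.

0.5943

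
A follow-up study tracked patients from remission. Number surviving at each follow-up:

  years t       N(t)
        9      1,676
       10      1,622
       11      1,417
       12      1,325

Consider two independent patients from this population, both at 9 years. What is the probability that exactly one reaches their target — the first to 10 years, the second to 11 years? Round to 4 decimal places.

p₁ = N(10)/N(9) = 1,622/1,676 = 0.967780; p₂ = N(11)/N(9) = 1,417/1,676 = 0.845465.
P(exactly one) = p₁(1−p₂) + (1−p₁)p₂ = 0.149556 + 0.027241 = 0.176797.

0.1768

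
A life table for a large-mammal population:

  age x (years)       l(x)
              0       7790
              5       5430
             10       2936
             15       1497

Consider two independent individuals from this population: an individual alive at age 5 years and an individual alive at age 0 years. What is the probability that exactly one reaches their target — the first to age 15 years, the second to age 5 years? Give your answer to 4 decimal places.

0.5884

p₁ = l(15)/l(5) = 1497/5430 = 0.275691; p₂ = l(5)/l(0) = 5430/7790 = 0.697047.
P(exactly one) = p₁(1−p₂) + (1−p₁)p₂ = 0.083521 + 0.504877 = 0.588399.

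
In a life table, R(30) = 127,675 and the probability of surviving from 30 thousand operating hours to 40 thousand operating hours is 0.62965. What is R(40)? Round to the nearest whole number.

80391

R(40) = R(30) × p = 127,675 × 0.62965 = 80391.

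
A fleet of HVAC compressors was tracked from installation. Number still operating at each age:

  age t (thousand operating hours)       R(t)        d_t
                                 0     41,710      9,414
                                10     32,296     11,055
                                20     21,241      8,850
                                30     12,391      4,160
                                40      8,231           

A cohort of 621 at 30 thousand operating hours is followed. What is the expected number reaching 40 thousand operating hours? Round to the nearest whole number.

413

The relevant probability is 8,231/12,391 = 0.664272.
Expected number = 621 × 0.664272 = 413.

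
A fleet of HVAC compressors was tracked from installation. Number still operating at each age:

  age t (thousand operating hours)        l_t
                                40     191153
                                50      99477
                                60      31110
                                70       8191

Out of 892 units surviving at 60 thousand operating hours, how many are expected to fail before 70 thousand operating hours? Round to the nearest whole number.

The relevant probability is 1 − 8191/31110 = 0.736708.
Expected number = 892 × 0.736708 = 657.

657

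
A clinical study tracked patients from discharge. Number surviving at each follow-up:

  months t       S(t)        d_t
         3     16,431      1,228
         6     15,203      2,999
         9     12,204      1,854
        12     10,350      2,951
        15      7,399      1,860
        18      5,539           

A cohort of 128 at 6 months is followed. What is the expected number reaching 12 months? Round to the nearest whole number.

The relevant probability is 10,350/15,203 = 0.680787.
Expected number = 128 × 0.680787 = 87.

87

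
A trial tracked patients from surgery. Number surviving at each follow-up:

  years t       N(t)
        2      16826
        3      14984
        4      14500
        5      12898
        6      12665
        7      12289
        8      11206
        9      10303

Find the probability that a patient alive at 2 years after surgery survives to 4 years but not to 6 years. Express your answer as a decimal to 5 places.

0.10906

This is the probability of reaching 4 but not 6, conditional on being alive at 2: (N(4) − N(6)) / N(2).
= (14500 − 12665) / 16826 = 1835 / 16826 = 0.109057.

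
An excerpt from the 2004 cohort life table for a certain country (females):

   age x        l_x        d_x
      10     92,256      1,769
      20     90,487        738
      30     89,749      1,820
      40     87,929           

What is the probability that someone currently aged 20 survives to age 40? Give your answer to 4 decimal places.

We want 20p20 = l_40/l_20.
The conditional survival probability is l_40/l_20 = 87,929/90,487 = 0.971731.

0.9717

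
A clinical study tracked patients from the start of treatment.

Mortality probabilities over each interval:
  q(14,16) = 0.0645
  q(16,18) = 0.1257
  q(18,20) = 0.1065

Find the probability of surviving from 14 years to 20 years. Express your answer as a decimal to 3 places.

0.731

Survival from 14 to 20 is the product of surviving each interval: (1 − 0.0645) × (1 − 0.1257) × (1 − 0.1065).
= 0.9355 × 0.8743 × 0.8935 = 0.730800.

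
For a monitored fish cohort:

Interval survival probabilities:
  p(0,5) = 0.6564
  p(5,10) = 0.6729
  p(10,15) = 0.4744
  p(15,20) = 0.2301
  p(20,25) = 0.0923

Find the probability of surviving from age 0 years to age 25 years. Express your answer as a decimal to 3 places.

0.004

The overall survival probability is 0.6564 × 0.6729 × 0.4744 × 0.2301 × 0.0923.
= 0.004450.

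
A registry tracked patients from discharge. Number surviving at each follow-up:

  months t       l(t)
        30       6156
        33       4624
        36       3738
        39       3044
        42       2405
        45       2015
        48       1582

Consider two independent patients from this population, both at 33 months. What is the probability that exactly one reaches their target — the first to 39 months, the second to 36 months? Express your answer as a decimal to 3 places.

0.402

p₁ = l(39)/l(33) = 3044/4624 = 0.658304; p₂ = l(36)/l(33) = 3738/4624 = 0.808391.
P(exactly one) = p₁(1−p₂) + (1−p₁)p₂ = 0.126137 + 0.276224 = 0.402361.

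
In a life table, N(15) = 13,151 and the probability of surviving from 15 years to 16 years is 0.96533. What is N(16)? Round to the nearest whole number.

N(16) = N(15) × p = 13,151 × 0.96533 = 12695.

12695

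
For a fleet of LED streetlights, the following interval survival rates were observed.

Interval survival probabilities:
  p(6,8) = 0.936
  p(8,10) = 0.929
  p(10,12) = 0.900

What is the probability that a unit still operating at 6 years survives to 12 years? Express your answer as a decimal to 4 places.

0.7826

P(survive 6→12) = 0.936 × 0.929 × 0.900.
= 0.782590.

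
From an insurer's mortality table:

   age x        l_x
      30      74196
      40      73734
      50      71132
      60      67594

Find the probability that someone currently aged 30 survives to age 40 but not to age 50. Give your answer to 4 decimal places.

This is the probability of reaching 40 but not 50, conditional on being alive at 30: (l_40 − l_50) / l_30.
= (73734 − 71132) / 74196 = 2602 / 74196 = 0.035069.

0.0351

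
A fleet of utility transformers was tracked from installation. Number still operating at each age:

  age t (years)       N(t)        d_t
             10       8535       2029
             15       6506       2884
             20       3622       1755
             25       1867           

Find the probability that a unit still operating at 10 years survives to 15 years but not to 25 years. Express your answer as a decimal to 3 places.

This is the probability of reaching 15 but not 25, conditional on being operational at 10: (N(15) − N(25)) / N(10).
= (6506 − 1867) / 8535 = 4639 / 8535 = 0.543527.

0.544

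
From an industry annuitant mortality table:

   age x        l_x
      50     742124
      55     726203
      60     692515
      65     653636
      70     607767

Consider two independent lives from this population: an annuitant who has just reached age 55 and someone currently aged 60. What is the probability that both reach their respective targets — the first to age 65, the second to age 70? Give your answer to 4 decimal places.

0.7899

p₁ = l_65/l_55 = 653636/726203 = 0.900073; p₂ = l_70/l_60 = 607767/692515 = 0.877623.
P(both) = p₁ × p₂ = 0.900073 × 0.877623 = 0.789925.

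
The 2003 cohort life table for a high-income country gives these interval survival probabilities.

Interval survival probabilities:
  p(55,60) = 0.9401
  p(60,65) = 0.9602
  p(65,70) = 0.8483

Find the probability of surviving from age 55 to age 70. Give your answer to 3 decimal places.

Survival from 55 to 70 is the product of surviving each interval: 0.9401 × 0.9602 × 0.8483.
= 0.765747.

0.766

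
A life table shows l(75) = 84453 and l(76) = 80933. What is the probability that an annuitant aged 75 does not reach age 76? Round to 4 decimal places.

P(die before 76 | alive at 75) = 1 − l(76)/l(75) = 1 − 80933/84453 = (3520)/84453 = 0.041680.

0.0417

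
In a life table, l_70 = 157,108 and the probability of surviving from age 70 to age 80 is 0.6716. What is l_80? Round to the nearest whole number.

l_80 = l_70 × p = 157,108 × 0.6716 = 105514.

105514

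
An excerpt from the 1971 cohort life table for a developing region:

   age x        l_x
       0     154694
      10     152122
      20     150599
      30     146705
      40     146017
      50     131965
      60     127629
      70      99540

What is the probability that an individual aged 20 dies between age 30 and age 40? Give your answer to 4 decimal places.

0.0046

We want 10|10q20 = (l_30 − l_40)/l_20.
This is the probability of reaching 30 but not 40, conditional on being alive at 20: (l_30 − l_40) / l_20.
= (146705 − 146017) / 150599 = 688 / 150599 = 0.004568.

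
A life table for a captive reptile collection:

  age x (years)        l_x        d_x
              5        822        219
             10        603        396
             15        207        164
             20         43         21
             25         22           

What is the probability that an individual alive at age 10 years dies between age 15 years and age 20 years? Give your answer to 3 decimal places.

0.272

This is the probability of reaching 15 but not 20, conditional on being alive at 10: (l_15 − l_20) / l_10.
= (207 − 43) / 603 = 164 / 603 = 0.271973.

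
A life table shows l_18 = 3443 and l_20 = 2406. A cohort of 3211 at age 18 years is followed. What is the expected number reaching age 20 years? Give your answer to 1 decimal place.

The relevant probability is 2406/3443 = 0.698809.
Expected number = 3211 × 0.698809 = 2243.9.

2243.9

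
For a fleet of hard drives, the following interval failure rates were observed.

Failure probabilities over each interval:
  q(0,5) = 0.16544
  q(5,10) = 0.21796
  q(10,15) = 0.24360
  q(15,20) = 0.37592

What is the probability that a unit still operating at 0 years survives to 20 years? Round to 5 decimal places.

The overall survival probability is (1 − 0.16544) × (1 − 0.21796) × (1 − 0.24360) × (1 − 0.37592).
= 0.83456 × 0.78204 × 0.75640 × 0.62408 = 0.308091.

0.30809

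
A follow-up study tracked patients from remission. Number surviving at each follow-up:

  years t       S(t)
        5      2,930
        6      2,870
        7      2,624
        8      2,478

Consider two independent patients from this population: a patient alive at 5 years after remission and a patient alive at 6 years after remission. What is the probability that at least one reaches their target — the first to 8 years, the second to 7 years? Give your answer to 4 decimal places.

0.9868

p₁ = S(8)/S(5) = 2,478/2,930 = 0.845734; p₂ = S(7)/S(6) = 2,624/2,870 = 0.914286.
P(at least one) = 1 − (1−p₁)(1−p₂) = 1 − 0.154266 × 0.085714 = 0.986777.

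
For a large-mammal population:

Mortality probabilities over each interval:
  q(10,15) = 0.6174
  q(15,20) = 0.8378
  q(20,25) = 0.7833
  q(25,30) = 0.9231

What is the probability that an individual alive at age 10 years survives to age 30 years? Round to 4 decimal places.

Survival from 10 to 30 is the product of surviving each interval: (1 − 0.6174) × (1 − 0.8378) × (1 − 0.7833) × (1 − 0.9231).
= 0.3826 × 0.1622 × 0.2167 × 0.0769 = 0.001034.

0.0010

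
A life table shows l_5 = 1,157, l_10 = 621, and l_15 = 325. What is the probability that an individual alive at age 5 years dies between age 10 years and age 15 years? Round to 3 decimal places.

0.256

This is the probability of reaching 10 but not 15, conditional on being alive at 5: (l_10 − l_15) / l_5.
= (621 − 325) / 1,157 = 296 / 1,157 = 0.255834.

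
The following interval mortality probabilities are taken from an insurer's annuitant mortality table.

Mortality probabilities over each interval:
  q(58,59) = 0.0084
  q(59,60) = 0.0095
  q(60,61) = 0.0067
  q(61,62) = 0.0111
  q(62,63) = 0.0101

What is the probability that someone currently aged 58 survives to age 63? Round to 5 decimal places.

0.95503

The overall survival probability is (1 − 0.0084) × (1 − 0.0095) × (1 − 0.0067) × (1 − 0.0111) × (1 − 0.0101).
= 0.9916 × 0.9905 × 0.9933 × 0.9889 × 0.9899 = 0.955026.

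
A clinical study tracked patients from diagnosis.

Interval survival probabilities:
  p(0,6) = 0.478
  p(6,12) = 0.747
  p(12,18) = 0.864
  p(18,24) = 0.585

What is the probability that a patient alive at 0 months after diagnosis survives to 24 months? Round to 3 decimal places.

Survival from 0 to 24 is the product of surviving each interval: 0.478 × 0.747 × 0.864 × 0.585.
= 0.180475.

0.180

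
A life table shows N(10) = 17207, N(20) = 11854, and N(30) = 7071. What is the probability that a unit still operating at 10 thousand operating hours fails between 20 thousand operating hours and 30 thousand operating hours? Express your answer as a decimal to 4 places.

0.2780

This is the probability of reaching 20 but not 30, conditional on being operational at 10: (N(20) − N(30)) / N(10).
= (11854 − 7071) / 17207 = 4783 / 17207 = 0.277968.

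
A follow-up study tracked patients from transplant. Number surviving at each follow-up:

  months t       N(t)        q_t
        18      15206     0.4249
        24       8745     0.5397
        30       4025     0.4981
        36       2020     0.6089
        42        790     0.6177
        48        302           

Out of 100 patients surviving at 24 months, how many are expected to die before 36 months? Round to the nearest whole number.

77

The relevant probability is 1 − 2020/8745 = 0.769011.
Expected number = 100 × 0.769011 = 77.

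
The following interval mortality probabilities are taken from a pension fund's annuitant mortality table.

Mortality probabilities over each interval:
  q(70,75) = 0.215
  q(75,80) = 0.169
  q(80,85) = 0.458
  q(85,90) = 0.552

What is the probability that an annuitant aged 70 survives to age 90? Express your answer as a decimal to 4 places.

The overall survival probability is (1 − 0.215) × (1 − 0.169) × (1 − 0.458) × (1 − 0.552).
= 0.785 × 0.831 × 0.542 × 0.448 = 0.158397.

0.1584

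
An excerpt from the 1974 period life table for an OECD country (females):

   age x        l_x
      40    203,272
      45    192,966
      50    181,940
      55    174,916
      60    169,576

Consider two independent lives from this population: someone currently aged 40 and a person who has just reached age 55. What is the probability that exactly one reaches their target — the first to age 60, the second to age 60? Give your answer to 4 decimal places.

p₁ = l_60/l_40 = 169,576/203,272 = 0.834232; p₂ = l_60/l_55 = 169,576/174,916 = 0.969471.
P(exactly one) = p₁(1−p₂) + (1−p₁)p₂ = 0.025468 + 0.160707 = 0.186176.

0.1862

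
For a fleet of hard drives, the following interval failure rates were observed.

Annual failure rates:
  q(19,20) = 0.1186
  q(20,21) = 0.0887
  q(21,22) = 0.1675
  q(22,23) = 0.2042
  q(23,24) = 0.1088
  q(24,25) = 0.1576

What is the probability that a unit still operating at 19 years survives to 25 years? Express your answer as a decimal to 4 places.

0.3995

Survival from 19 to 25 is the product of surviving each interval: (1 − 0.1186) × (1 − 0.0887) × (1 − 0.1675) × (1 − 0.2042) × (1 − 0.1088) × (1 − 0.1576).
= 0.8814 × 0.9113 × 0.8325 × 0.7958 × 0.8912 × 0.8424 = 0.399499.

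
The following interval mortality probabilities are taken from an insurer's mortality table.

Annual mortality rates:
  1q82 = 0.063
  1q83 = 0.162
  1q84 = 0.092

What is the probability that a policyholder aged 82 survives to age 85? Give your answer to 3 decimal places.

0.713

Survival from 82 to 85 is the product of surviving each interval: (1 − 0.063) × (1 − 0.162) × (1 − 0.092).
= 0.937 × 0.838 × 0.908 = 0.712967.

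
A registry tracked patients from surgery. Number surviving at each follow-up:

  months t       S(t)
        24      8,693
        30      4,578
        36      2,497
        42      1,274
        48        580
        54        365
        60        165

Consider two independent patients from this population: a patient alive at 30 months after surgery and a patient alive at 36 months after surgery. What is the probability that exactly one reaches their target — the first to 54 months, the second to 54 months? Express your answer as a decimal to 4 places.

p₁ = S(54)/S(30) = 365/4,578 = 0.079729; p₂ = S(54)/S(36) = 365/2,497 = 0.146175.
P(exactly one) = p₁(1−p₂) + (1−p₁)p₂ = 0.068075 + 0.134521 = 0.202595.

0.2026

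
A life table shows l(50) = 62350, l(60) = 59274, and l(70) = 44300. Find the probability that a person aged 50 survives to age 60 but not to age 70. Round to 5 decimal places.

This is the probability of reaching 60 but not 70, conditional on being alive at 50: (l(60) − l(70)) / l(50).
= (59274 − 44300) / 62350 = 14974 / 62350 = 0.240160.

0.24016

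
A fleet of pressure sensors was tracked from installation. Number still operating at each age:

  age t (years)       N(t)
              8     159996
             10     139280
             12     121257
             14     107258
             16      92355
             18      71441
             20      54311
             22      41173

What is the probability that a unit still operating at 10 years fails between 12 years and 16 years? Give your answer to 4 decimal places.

0.2075

This is the probability of reaching 12 but not 16, conditional on being operational at 10: (N(12) − N(16)) / N(10).
= (121257 − 92355) / 139280 = 28902 / 139280 = 0.207510.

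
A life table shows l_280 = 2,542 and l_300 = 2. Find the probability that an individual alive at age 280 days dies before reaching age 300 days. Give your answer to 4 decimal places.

0.9992

P(die before 300 | alive at 280) = 1 − l_300/l_280 = 1 − 2/2,542 = (2,540)/2,542 = 0.999213.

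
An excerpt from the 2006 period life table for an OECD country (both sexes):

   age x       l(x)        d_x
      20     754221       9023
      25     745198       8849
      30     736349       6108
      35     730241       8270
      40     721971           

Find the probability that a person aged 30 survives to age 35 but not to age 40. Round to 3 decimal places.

This is the probability of reaching 35 but not 40, conditional on being alive at 30: (l(35) − l(40)) / l(30).
= (730241 − 721971) / 736349 = 8270 / 736349 = 0.011231.

0.011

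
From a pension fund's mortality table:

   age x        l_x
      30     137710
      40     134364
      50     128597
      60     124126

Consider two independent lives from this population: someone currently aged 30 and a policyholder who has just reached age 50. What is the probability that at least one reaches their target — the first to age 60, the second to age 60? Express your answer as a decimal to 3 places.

p₁ = l_60/l_30 = 124126/137710 = 0.901358; p₂ = l_60/l_50 = 124126/128597 = 0.965232.
P(at least one) = 1 − (1−p₁)(1−p₂) = 1 − 0.098642 × 0.034768 = 0.996570.

0.997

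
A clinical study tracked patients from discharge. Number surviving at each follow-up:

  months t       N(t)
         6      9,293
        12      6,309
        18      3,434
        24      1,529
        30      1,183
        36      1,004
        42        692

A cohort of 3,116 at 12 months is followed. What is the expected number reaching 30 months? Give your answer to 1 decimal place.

584.3

The relevant probability is 1,183/6,309 = 0.187510.
Expected number = 3,116 × 0.187510 = 584.3.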